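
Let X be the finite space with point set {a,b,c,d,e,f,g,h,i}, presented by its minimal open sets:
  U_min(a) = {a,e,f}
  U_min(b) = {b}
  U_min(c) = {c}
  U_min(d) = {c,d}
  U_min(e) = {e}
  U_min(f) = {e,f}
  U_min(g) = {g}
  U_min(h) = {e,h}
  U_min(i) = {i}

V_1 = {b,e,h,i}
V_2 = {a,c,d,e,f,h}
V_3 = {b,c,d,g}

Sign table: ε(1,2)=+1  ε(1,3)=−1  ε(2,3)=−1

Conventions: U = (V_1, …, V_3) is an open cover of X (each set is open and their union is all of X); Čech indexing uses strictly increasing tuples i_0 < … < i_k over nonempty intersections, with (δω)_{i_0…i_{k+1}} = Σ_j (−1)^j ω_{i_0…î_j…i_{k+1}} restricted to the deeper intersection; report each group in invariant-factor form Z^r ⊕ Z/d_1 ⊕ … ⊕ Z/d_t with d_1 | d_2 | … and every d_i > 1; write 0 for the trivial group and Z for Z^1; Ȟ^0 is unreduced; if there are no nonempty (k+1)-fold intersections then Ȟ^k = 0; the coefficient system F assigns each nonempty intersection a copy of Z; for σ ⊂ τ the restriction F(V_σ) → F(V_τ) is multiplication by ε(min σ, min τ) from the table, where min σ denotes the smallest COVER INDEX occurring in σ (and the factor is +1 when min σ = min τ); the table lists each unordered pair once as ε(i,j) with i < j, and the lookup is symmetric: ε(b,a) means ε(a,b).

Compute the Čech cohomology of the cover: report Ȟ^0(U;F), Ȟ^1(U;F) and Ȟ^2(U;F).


nonempty intersections:
  V12={e,h} V13={b} V23={c,d}
C dims 3,3; δ0: rk 2, SNF 1^2
Ȟ^0: (3−2)−0=1 ⇒ Z
Ȟ^1: (3−0)−2=1 ⇒ Z
Ȟ^2: (0−0)−0=0 ⇒ 0

Ȟ^0(U;F) ≅ Z, Ȟ^1(U;F) ≅ Z, Ȟ^2(U;F) ≅ 0


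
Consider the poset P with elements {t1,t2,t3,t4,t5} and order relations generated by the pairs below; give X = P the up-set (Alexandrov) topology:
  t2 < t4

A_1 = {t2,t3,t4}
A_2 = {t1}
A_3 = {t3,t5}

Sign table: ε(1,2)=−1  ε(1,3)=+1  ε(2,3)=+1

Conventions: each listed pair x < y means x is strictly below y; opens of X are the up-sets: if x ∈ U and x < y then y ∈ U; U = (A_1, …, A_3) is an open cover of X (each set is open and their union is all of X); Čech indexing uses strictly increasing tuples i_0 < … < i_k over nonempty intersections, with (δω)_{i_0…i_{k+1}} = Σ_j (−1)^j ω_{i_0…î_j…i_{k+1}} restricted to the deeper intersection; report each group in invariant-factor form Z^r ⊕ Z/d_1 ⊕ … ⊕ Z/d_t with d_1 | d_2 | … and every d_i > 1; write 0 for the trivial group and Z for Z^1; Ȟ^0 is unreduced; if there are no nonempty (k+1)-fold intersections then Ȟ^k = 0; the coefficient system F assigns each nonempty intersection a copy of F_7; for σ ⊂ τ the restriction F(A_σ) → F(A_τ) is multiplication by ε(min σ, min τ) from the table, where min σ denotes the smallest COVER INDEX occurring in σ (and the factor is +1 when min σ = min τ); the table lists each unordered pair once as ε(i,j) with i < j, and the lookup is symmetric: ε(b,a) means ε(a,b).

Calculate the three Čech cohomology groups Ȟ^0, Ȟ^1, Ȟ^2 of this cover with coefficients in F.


nerve of the cover:
  A13={t3}
C dims 3,1; δ0: rk_F7 1
Ȟ^0 = (3 − 1) − 0 = 2, so Ȟ^0 ≅ Z/7 ⊕ Z/7
Ȟ^1 = (1 − 0) − 1 = 0, so Ȟ^1 ≅ 0
Ȟ^2 = (0 − 0) − 0 = 0, so Ȟ^2 ≅ 0

Ȟ^0 = Z/7 ⊕ Z/7, Ȟ^1 = 0 and Ȟ^2 = 0


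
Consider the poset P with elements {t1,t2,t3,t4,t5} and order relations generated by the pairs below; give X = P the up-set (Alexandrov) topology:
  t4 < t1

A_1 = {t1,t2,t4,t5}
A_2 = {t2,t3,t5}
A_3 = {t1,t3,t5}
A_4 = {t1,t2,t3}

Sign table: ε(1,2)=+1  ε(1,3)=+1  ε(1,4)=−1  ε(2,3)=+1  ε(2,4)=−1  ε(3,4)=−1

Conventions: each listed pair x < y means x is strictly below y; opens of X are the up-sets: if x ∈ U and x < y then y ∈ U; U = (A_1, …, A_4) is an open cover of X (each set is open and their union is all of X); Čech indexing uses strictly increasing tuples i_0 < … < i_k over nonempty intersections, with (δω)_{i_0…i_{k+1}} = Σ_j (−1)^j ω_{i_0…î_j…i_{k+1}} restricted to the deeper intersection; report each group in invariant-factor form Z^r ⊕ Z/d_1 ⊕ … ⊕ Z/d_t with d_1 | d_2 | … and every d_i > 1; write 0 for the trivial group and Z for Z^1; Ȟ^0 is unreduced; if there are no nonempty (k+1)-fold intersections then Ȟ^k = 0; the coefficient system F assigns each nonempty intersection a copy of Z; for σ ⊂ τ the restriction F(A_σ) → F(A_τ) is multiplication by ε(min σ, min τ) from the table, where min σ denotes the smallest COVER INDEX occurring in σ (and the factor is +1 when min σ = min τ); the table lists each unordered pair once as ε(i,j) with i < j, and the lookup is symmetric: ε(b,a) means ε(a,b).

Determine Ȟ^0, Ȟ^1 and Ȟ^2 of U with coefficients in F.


Ȟ^0 = Z, Ȟ^1 = 0, Ȟ^2 = Z

intersection data:
  A12={t2,t5} A13={t1,t5} A14={t1,t2} A23={t3,t5} A24={t2,t3} A34={t1,t3}
  A123={t5} A124={t2} A134={t1} A234={t3}
C dims 4,6,4; δ0: rk 3, SNF 1^3; δ1: rk 3, SNF 1^3
Ȟ^0 = (4 − 3) − 0 = 1, so Ȟ^0 ≅ Z
Ȟ^1 = (6 − 3) − 3 = 0, so Ȟ^1 ≅ 0
Ȟ^2 = (4 − 0) − 3 = 1, so Ȟ^2 ≅ Z


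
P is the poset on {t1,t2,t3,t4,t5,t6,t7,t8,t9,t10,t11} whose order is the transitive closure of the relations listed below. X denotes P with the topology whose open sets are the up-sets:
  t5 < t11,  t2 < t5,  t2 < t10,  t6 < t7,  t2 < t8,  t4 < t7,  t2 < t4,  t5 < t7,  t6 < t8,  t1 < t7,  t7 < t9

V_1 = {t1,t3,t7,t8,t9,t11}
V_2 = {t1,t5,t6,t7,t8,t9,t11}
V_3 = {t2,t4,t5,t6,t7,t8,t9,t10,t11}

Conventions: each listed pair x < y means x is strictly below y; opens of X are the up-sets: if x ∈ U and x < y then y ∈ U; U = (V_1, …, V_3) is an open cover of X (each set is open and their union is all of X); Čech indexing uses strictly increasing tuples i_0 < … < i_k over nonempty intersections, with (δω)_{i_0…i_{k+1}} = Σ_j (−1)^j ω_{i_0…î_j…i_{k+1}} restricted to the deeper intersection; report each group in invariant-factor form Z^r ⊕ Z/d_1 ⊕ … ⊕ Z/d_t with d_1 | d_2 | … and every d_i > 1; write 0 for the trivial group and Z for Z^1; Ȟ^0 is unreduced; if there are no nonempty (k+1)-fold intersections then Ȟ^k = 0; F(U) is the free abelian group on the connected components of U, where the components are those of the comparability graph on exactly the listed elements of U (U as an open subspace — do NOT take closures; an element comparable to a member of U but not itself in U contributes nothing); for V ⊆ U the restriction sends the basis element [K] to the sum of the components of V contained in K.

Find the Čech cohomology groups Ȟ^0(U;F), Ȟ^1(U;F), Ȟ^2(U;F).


Ȟ^0 = Z^2, Ȟ^1 = 0 and Ȟ^2 = 0

nonempty intersections:
  V12={t1,t7,t8,t9,t11} V13={t7,t8,t9,t11} V23={t5,t6,t7,t8,t9,t11}
  V123={t7,t8,t9,t11}
components per intersection:
  V1: {t1,t7,t9} {t3} {t8} {t11}
  V2: {t1,t5,t6,t7,t8,t9,t11}
  V3: {t2,t4,t5,t6,t7,t8,t9,t10,t11}
  V12: {t1,t7,t9} {t8} {t11}
  V13: {t7,t9} {t8} {t11}
  V23: {t5,t6,t7,t8,t9,t11}
  V123: {t7,t9} {t8} {t11}
C dims 6,7,3; δ0: rk 4, SNF 1^4; δ1: rk 3, SNF 1^3
Ȟ^0: (6−4)−0=2 ⇒ Z^2
Ȟ^1: (7−3)−4=0 ⇒ 0
Ȟ^2: (3−0)−3=0 ⇒ 0


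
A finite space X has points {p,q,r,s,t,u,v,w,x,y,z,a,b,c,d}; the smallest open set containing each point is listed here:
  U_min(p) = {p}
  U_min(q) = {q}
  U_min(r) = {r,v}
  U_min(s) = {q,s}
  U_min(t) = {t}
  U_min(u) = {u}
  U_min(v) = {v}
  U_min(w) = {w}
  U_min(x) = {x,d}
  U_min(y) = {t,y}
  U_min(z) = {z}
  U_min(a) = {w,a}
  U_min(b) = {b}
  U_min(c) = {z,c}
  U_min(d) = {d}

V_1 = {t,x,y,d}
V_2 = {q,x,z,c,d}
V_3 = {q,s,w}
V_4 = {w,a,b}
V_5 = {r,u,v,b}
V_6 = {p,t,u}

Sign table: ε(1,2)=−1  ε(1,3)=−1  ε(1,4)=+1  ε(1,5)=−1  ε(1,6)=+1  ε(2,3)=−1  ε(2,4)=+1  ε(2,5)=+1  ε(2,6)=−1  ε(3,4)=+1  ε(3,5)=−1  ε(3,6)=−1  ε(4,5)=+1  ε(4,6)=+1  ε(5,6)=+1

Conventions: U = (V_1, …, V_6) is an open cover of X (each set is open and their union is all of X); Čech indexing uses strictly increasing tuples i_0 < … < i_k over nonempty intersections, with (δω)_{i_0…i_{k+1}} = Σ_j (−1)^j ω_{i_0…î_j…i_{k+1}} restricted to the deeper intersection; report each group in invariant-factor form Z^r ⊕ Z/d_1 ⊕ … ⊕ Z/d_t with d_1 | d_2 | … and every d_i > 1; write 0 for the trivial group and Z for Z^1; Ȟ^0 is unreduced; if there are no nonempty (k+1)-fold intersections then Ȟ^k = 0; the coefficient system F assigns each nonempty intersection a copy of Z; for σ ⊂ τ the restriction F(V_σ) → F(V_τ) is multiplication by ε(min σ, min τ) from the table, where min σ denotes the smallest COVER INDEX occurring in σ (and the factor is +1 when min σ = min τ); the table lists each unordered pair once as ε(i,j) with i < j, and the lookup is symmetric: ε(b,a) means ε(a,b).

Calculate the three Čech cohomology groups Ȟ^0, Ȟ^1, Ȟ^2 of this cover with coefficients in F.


intersection data:
  V12={x,d} V16={t} V23={q} V34={w} V45={b} V56={u}
C dims 6,6; δ0: rk 5, SNF 1^5
Ȟ^0 = (6 − 5) − 0 = 1, so Ȟ^0 ≅ Z
Ȟ^1 = (6 − 0) − 5 = 1, so Ȟ^1 ≅ Z
Ȟ^2 = (0 − 0) − 0 = 0, so Ȟ^2 ≅ 0

Ȟ^0 ≅ Z,  Ȟ^1 ≅ Z,  Ȟ^2 ≅ 0


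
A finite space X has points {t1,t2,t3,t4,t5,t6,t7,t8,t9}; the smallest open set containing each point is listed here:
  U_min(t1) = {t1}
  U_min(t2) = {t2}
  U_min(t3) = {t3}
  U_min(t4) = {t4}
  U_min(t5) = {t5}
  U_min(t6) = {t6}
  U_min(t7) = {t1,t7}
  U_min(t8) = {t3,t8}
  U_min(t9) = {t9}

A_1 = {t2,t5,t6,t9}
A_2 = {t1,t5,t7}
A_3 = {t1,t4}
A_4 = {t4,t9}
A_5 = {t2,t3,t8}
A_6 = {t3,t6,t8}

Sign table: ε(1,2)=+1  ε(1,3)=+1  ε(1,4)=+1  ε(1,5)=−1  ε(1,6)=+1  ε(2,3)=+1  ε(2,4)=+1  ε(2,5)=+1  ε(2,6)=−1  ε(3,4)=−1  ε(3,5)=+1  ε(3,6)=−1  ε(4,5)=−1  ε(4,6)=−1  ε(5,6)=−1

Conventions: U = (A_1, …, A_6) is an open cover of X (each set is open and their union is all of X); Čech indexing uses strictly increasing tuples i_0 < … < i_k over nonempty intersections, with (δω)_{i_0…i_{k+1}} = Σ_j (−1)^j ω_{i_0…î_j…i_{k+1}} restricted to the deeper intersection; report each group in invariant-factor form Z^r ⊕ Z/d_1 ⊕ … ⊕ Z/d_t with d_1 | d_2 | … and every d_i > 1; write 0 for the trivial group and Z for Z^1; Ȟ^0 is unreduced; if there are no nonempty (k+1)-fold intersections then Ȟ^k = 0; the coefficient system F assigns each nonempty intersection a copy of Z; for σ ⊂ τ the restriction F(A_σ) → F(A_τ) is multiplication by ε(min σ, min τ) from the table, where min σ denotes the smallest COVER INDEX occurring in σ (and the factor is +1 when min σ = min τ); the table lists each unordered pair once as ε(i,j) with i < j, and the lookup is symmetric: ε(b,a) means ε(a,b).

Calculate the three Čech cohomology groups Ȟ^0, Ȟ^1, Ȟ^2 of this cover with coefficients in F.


nerve simplices:
  A12={t5} A14={t9} A15={t2} A16={t6} A23={t1} A34={t4} A56={t3,t8}
C dims 6,7; δ0: rk 6, SNF 1^5·2
degree 0: 6−6−0 = 0 → Ȟ^0 ≅ 0
degree 1: 7−0−6 = 1 plus torsion [2] → Ȟ^1 ≅ Z ⊕ Z/2
degree 2: 0−0−0 = 0 → Ȟ^2 ≅ 0

Ȟ^0 = 0, Ȟ^1 = Z ⊕ Z/2 and Ȟ^2 = 0


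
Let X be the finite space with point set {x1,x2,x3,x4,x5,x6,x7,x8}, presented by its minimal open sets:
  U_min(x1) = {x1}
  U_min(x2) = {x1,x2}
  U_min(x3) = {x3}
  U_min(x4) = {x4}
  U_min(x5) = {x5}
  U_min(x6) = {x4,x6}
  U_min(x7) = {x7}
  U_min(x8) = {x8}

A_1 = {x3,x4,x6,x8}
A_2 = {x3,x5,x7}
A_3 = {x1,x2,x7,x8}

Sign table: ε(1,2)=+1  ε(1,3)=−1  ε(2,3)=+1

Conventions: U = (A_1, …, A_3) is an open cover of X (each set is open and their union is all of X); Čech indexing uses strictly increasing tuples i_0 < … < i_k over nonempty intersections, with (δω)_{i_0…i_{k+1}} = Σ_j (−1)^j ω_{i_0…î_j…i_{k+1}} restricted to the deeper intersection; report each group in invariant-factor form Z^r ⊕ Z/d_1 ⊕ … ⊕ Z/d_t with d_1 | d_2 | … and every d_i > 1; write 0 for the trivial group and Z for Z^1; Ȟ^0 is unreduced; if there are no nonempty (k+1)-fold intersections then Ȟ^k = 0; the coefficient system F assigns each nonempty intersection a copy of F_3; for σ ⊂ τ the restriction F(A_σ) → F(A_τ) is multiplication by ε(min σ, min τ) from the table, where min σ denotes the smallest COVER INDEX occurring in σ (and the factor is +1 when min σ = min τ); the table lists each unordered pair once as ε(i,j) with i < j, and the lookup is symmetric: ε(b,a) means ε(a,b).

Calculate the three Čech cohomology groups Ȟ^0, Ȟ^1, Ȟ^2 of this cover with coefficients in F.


nonempty overlaps:
  A12={x3} A13={x8} A23={x7}
C dims 3,3; δ0: rk_F3 3
degree 0: 3−3−0 = 0 → Ȟ^0 ≅ 0
degree 1: 3−0−3 = 0 → Ȟ^1 ≅ 0
degree 2: 0−0−0 = 0 → Ȟ^2 ≅ 0

Ȟ^0(U;F) ≅ 0, Ȟ^1(U;F) ≅ 0 and Ȟ^2(U;F) ≅ 0


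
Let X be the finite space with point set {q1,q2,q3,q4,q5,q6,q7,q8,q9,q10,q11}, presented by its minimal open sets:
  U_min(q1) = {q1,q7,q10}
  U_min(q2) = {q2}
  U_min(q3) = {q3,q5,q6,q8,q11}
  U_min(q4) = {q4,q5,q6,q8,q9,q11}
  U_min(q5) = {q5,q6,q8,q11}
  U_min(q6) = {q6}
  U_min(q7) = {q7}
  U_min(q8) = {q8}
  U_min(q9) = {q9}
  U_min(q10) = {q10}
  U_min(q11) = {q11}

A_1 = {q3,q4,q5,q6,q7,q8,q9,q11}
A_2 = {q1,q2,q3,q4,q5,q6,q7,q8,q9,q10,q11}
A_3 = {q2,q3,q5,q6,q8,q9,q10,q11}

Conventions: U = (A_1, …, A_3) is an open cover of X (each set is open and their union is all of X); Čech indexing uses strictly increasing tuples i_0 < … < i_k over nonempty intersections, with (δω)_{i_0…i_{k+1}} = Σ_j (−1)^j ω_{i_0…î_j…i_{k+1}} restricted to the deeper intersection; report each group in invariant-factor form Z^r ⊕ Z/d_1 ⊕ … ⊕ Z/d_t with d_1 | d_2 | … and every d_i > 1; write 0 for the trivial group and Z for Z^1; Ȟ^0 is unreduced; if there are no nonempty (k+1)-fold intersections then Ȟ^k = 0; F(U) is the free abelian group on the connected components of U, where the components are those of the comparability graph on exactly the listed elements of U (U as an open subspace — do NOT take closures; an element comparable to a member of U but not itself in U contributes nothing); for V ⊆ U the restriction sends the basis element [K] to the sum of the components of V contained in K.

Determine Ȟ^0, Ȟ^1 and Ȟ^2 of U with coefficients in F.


Ȟ^0 ≅ Z^3,  Ȟ^1 ≅ 0,  Ȟ^2 ≅ 0

intersection data:
  A12={q3,q4,q5,q6,q7,q8,q9,q11} A13={q3,q5,q6,q8,q9,q11} A23={q2,q3,q5,q6,q8,q9,q10,q11}
  A123={q3,q5,q6,q8,q9,q11}
components per intersection:
  A1: {q3,q4,q5,q6,q8,q9,q11} {q7}
  A2: {q1,q7,q10} {q2} {q3,q4,q5,q6,q8,q9,q11}
  A3: {q2} {q3,q5,q6,q8,q11} {q9} {q10}
  A12: {q3,q4,q5,q6,q8,q9,q11} {q7}
  A13: {q3,q5,q6,q8,q11} {q9}
  A23: {q2} {q3,q5,q6,q8,q11} {q9} {q10}
  A123: {q3,q5,q6,q8,q11} {q9}
C dims 9,8,2; δ0: rk 6, SNF 1^6; δ1: rk 2, SNF 1^2
Ȟ^0 = (9 − 6) − 0 = 3, so Ȟ^0 ≅ Z^3
Ȟ^1 = (8 − 2) − 6 = 0, so Ȟ^1 ≅ 0
Ȟ^2 = (2 − 0) − 2 = 0, so Ȟ^2 ≅ 0


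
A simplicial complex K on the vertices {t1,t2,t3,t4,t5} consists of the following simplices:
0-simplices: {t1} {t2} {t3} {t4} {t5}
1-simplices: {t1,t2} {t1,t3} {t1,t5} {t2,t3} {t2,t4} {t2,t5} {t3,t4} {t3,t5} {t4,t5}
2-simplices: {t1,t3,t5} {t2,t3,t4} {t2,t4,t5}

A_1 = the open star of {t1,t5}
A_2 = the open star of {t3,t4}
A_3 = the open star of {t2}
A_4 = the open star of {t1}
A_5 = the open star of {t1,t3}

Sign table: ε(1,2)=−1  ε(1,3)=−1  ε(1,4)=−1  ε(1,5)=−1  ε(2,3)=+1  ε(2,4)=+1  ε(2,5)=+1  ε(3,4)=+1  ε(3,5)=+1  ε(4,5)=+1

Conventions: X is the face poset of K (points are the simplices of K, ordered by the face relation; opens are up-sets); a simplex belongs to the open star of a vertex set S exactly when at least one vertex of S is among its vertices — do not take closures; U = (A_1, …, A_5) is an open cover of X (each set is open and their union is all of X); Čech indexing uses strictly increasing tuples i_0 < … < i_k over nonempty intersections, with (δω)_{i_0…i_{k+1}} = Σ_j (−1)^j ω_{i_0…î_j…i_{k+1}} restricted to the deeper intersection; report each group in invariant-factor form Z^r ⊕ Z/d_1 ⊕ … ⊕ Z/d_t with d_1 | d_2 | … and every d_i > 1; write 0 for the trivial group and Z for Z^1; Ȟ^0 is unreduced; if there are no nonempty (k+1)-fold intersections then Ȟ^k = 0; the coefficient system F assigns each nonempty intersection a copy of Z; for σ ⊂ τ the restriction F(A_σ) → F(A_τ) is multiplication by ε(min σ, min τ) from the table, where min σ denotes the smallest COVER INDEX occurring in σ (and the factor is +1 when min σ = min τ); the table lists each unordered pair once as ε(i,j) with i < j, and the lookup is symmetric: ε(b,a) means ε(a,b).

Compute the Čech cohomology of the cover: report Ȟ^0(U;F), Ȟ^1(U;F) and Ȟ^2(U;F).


cover nerve:
  A1={{t1},{t5},{t1,t2},{t1,t3},{t1,t5},{t2,t5},{t3,t5},{t4,t5},{t1,t3,t5},{t2,t4,t5}} A2={{t3},{t4},{t1,t3},{t2,t3},{t2,t4},{t3,t4},{t3,t5},{t4,t5},{t1,t3,t5},{t2,t3,t4},{t2,t4,t5}} A3={{t2},{t1,t2},{t2,t3},{t2,t4},{t2,t5},{t2,t3,t4},{t2,t4,t5}} A4={{t1},{t1,t2},{t1,t3},{t1,t5},{t1,t3,t5}} A5={{t1},{t3},{t1,t2},{t1,t3},{t1,t5},{t2,t3},{t3,t4},{t3,t5},{t1,t3,t5},{t2,t3,t4}}
  A12={{t1,t3},{t3,t5},{t4,t5},{t1,t3,t5},{t2,t4,t5}} A13={{t1,t2},{t2,t5},{t2,t4,t5}} A14={{t1},{t1,t2},{t1,t3},{t1,t5},{t1,t3,t5}} A15={{t1},{t1,t2},{t1,t3},{t1,t5},{t3,t5},{t1,t3,t5}} A23={{t2,t3},{t2,t4},{t2,t3,t4},{t2,t4,t5}} A24={{t1,t3},{t1,t3,t5}} A25={{t3},{t1,t3},{t2,t3},{t3,t4},{t3,t5},{t1,t3,t5},{t2,t3,t4}} A34={{t1,t2}} A35={{t1,t2},{t2,t3},{t2,t3,t4}} A45={{t1},{t1,t2},{t1,t3},{t1,t5},{t1,t3,t5}}
  A123={{t2,t4,t5}} A124={{t1,t3},{t1,t3,t5}} A125={{t1,t3},{t3,t5},{t1,t3,t5}} A134={{t1,t2}} A135={{t1,t2}} A145={{t1},{t1,t2},{t1,t3},{t1,t5},{t1,t3,t5}} A235={{t2,t3},{t2,t3,t4}} A245={{t1,t3},{t1,t3,t5}} A345={{t1,t2}}
  A1245={{t1,t3},{t1,t3,t5}} A1345={{t1,t2}}
C dims 5,10,9,2; δ0: rk 4, SNF 1^4; δ1: rk 6, SNF 1^6; δ2: rk 2, SNF 1^2
Ȟ^0: (5−4)−0=1 ⇒ Z
Ȟ^1: (10−6)−4=0 ⇒ 0
Ȟ^2: (9−2)−6=1 ⇒ Z

Ȟ^0 ≅ Z, Ȟ^1 ≅ 0 and Ȟ^2 ≅ Z


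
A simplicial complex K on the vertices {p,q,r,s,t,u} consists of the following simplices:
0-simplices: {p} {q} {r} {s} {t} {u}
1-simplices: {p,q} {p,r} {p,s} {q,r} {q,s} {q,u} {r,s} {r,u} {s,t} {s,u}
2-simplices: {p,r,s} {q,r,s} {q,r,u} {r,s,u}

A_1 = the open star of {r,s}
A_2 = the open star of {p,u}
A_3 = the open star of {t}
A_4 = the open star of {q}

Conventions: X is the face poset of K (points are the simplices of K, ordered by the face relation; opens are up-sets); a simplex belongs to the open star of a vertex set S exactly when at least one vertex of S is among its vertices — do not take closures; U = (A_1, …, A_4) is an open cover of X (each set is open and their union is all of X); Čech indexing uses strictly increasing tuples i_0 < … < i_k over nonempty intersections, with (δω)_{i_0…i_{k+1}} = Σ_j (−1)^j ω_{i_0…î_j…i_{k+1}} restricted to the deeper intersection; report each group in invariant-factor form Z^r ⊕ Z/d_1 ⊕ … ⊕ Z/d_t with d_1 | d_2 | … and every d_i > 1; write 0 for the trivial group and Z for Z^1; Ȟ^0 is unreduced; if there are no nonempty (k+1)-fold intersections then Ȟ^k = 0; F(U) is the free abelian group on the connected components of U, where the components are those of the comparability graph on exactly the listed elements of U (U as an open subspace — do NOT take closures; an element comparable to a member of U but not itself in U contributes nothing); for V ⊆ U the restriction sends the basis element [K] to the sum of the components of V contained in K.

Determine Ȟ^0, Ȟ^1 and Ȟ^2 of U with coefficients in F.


Ȟ^0(U;F) ≅ Z,  Ȟ^1(U;F) ≅ Z,  Ȟ^2(U;F) ≅ 0

cover nerve:
  A1={{r},{s},{p,r},{p,s},{q,r},{q,s},{r,s},{r,u},{s,t},{s,u},{p,r,s},{q,r,s},{q,r,u},{r,s,u}} A2={{p},{u},{p,q},{p,r},{p,s},{q,u},{r,u},{s,u},{p,r,s},{q,r,u},{r,s,u}} A3={{t},{s,t}} A4={{q},{p,q},{q,r},{q,s},{q,u},{q,r,s},{q,r,u}}
  A12={{p,r},{p,s},{r,u},{s,u},{p,r,s},{q,r,u},{r,s,u}} A13={{s,t}} A14={{q,r},{q,s},{q,r,s},{q,r,u}} A24={{p,q},{q,u},{q,r,u}}
  A124={{q,r,u}}
components per intersection:
  A1: {{r},{s},{p,r},{p,s},{q,r},{q,s},{r,s},{r,u},{s,t},{s,u},{p,r,s},{q,r,s},{q,r,u},{r,s,u}}
  A2: {{p},{p,q},{p,r},{p,s},{p,r,s}} {{u},{q,u},{r,u},{s,u},{q,r,u},{r,s,u}}
  A3: {{t},{s,t}}
  A4: {{q},{p,q},{q,r},{q,s},{q,u},{q,r,s},{q,r,u}}
  A12: {{p,r},{p,s},{p,r,s}} {{r,u},{s,u},{q,r,u},{r,s,u}}
  A13: {{s,t}}
  A14: {{q,r},{q,s},{q,r,s},{q,r,u}}
  A24: {{p,q}} {{q,u},{q,r,u}}
  A124: {{q,r,u}}
C dims 5,6,1; δ0: rk 4, SNF 1^4; δ1: rk 1, SNF 1^1
Ȟ^0: (5−4)−0=1 ⇒ Z
Ȟ^1: (6−1)−4=1 ⇒ Z
Ȟ^2: (1−0)−1=0 ⇒ 0


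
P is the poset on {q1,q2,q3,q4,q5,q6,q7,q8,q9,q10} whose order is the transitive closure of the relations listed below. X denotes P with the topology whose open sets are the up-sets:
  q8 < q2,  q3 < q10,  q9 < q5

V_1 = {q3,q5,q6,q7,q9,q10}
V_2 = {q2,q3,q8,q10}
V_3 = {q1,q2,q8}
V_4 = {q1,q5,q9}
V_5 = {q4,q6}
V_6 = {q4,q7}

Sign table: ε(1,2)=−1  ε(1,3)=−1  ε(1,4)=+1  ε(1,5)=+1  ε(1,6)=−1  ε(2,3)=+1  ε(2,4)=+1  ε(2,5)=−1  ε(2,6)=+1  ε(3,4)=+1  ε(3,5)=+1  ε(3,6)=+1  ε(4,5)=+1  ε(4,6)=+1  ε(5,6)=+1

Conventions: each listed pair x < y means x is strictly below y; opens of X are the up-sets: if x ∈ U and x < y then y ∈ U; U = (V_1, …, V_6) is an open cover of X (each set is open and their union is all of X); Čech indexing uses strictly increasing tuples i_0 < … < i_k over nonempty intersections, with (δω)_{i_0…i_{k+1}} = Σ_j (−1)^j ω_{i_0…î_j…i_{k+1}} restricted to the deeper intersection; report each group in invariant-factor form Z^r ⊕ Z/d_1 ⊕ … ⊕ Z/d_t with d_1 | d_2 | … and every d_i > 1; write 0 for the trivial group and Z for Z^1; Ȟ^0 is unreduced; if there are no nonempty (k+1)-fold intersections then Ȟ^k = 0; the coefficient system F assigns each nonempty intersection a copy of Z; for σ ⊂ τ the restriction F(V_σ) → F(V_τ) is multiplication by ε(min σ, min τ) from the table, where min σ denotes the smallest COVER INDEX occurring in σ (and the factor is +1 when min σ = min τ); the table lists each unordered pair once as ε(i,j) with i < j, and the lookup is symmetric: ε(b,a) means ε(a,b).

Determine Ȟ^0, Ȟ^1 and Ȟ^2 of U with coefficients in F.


Ȟ^0(U;F) ≅ 0,  Ȟ^1(U;F) ≅ Z ⊕ Z/2,  Ȟ^2(U;F) ≅ 0

nonempty overlaps:
  V12={q3,q10} V14={q5,q9} V15={q6} V16={q7} V23={q2,q8} V34={q1} V56={q4}
C dims 6,7; δ0: rk 6, SNF 1^5·2
degree 0: 6−6−0 = 0 → Ȟ^0 ≅ 0
degree 1: 7−0−6 = 1 plus torsion [2] → Ȟ^1 ≅ Z ⊕ Z/2
degree 2: 0−0−0 = 0 → Ȟ^2 ≅ 0


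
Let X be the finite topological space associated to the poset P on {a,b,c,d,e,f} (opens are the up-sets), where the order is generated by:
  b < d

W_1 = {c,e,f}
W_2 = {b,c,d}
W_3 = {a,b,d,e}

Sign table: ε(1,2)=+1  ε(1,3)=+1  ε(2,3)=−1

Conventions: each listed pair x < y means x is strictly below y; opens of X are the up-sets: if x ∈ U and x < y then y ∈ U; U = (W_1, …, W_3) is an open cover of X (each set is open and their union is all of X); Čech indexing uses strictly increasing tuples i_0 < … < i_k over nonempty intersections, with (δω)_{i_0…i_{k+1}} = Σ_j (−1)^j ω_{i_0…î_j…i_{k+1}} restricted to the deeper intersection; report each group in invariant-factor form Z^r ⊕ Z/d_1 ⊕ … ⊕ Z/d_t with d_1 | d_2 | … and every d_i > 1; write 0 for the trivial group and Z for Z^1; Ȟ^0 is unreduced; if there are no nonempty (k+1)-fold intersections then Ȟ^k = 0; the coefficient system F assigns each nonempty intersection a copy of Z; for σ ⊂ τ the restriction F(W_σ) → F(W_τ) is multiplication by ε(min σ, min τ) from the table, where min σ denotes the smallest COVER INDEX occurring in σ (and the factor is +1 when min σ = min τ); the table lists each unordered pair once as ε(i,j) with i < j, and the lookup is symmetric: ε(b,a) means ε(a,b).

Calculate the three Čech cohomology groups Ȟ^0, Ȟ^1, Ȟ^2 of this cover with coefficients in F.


nonempty intersections:
  W12={c} W13={e} W23={b,d}
C dims 3,3; δ0: rk 3, SNF 1^2·2
Ȟ^0: (3−3)−0=0 ⇒ 0
Ȟ^1: (3−0)−3=0 plus torsion [2] ⇒ Z/2
Ȟ^2: (0−0)−0=0 ⇒ 0

Ȟ^0(U;F) ≅ 0, Ȟ^1(U;F) ≅ Z/2 and Ȟ^2(U;F) ≅ 0


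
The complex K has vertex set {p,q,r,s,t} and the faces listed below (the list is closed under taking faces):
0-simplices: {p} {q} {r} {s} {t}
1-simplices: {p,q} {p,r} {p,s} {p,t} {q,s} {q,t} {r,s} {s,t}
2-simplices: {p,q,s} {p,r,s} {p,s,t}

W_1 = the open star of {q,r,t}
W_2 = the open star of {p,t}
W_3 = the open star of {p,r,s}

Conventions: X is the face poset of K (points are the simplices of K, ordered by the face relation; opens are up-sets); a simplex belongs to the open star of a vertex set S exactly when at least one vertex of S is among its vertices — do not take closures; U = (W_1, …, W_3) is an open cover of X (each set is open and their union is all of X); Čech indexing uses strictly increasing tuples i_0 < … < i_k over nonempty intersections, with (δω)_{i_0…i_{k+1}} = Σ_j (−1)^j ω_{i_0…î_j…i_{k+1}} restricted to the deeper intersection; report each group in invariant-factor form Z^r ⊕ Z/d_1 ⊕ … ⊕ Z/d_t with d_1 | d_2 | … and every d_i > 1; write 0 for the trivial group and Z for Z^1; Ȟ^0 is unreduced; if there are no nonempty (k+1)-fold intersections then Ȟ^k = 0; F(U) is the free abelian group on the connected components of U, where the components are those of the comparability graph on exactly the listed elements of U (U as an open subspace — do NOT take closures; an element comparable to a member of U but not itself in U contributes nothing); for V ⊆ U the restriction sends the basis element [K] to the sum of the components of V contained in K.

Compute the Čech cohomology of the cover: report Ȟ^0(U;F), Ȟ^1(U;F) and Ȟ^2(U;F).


Ȟ^0 ≅ Z, Ȟ^1 ≅ Z, Ȟ^2 ≅ 0

nerve of the cover:
  W1={{q},{r},{t},{p,q},{p,r},{p,t},{q,s},{q,t},{r,s},{s,t},{p,q,s},{p,r,s},{p,s,t}} W2={{p},{t},{p,q},{p,r},{p,s},{p,t},{q,t},{s,t},{p,q,s},{p,r,s},{p,s,t}} W3={{p},{r},{s},{p,q},{p,r},{p,s},{p,t},{q,s},{r,s},{s,t},{p,q,s},{p,r,s},{p,s,t}}
  W12={{t},{p,q},{p,r},{p,t},{q,t},{s,t},{p,q,s},{p,r,s},{p,s,t}} W13={{r},{p,q},{p,r},{p,t},{q,s},{r,s},{s,t},{p,q,s},{p,r,s},{p,s,t}} W23={{p},{p,q},{p,r},{p,s},{p,t},{s,t},{p,q,s},{p,r,s},{p,s,t}}
  W123={{p,q},{p,r},{p,t},{s,t},{p,q,s},{p,r,s},{p,s,t}}
components per intersection:
  W1: {{q},{t},{p,q},{p,t},{q,s},{q,t},{s,t},{p,q,s},{p,s,t}} {{r},{p,r},{r,s},{p,r,s}}
  W2: {{p},{t},{p,q},{p,r},{p,s},{p,t},{q,t},{s,t},{p,q,s},{p,r,s},{p,s,t}}
  W3: {{p},{r},{s},{p,q},{p,r},{p,s},{p,t},{q,s},{r,s},{s,t},{p,q,s},{p,r,s},{p,s,t}}
  W12: {{t},{p,t},{q,t},{s,t},{p,s,t}} {{p,q},{p,q,s}} {{p,r},{p,r,s}}
  W13: {{r},{p,r},{r,s},{p,r,s}} {{p,q},{q,s},{p,q,s}} {{p,t},{s,t},{p,s,t}}
  W23: {{p},{p,q},{p,r},{p,s},{p,t},{s,t},{p,q,s},{p,r,s},{p,s,t}}
  W123: {{p,q},{p,q,s}} {{p,r},{p,r,s}} {{p,t},{s,t},{p,s,t}}
C dims 4,7,3; δ0: rk 3, SNF 1^3; δ1: rk 3, SNF 1^3
Ȟ^0 = (4 − 3) − 0 = 1, so Ȟ^0 ≅ Z
Ȟ^1 = (7 − 3) − 3 = 1, so Ȟ^1 ≅ Z
Ȟ^2 = (3 − 0) − 3 = 0, so Ȟ^2 ≅ 0


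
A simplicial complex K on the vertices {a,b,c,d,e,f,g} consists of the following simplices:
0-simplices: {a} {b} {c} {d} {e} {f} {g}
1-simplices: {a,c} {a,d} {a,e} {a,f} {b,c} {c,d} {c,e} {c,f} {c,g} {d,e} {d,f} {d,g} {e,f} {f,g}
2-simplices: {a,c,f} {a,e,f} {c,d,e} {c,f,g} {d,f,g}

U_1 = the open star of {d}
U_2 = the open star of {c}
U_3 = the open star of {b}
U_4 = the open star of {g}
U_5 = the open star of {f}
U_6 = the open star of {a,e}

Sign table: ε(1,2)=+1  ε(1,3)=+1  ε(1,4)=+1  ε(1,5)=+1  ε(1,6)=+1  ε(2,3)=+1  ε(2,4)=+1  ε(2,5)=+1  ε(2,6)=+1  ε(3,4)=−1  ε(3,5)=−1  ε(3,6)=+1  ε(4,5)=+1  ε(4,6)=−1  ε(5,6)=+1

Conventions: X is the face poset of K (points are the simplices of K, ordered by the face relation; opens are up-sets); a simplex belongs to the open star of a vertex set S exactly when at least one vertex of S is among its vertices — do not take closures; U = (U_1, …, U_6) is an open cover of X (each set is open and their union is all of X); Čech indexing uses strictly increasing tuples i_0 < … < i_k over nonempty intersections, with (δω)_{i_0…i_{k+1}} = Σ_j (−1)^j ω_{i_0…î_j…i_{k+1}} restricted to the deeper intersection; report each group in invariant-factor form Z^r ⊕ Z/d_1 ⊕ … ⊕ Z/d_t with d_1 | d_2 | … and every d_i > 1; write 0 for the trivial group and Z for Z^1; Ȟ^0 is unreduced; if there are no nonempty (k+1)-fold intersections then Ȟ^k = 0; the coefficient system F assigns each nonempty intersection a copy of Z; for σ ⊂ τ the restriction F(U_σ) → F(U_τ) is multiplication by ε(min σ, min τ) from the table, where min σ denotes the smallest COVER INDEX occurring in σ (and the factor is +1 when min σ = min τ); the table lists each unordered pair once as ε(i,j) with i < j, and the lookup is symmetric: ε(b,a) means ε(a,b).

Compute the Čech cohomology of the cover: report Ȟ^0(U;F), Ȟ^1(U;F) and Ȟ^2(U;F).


cover nerve:
  U1={{d},{a,d},{c,d},{d,e},{d,f},{d,g},{c,d,e},{d,f,g}} U2={{c},{a,c},{b,c},{c,d},{c,e},{c,f},{c,g},{a,c,f},{c,d,e},{c,f,g}} U3={{b},{b,c}} U4={{g},{c,g},{d,g},{f,g},{c,f,g},{d,f,g}} U5={{f},{a,f},{c,f},{d,f},{e,f},{f,g},{a,c,f},{a,e,f},{c,f,g},{d,f,g}} U6={{a},{e},{a,c},{a,d},{a,e},{a,f},{c,e},{d,e},{e,f},{a,c,f},{a,e,f},{c,d,e}}
  U12={{c,d},{c,d,e}} U14={{d,g},{d,f,g}} U15={{d,f},{d,f,g}} U16={{a,d},{d,e},{c,d,e}} U23={{b,c}} U24={{c,g},{c,f,g}} U25={{c,f},{a,c,f},{c,f,g}} U26={{a,c},{c,e},{a,c,f},{c,d,e}} U45={{f,g},{c,f,g},{d,f,g}} U56={{a,f},{e,f},{a,c,f},{a,e,f}}
  U126={{c,d,e}} U145={{d,f,g}} U245={{c,f,g}} U256={{a,c,f}}
C dims 6,10,4; δ0: rk 5, SNF 1^5; δ1: rk 4, SNF 1^4
Ȟ^0: (6−5)−0=1 ⇒ Z
Ȟ^1: (10−4)−5=1 ⇒ Z
Ȟ^2: (4−0)−4=0 ⇒ 0

Ȟ^0 = Z, Ȟ^1 = Z, Ȟ^2 = 0


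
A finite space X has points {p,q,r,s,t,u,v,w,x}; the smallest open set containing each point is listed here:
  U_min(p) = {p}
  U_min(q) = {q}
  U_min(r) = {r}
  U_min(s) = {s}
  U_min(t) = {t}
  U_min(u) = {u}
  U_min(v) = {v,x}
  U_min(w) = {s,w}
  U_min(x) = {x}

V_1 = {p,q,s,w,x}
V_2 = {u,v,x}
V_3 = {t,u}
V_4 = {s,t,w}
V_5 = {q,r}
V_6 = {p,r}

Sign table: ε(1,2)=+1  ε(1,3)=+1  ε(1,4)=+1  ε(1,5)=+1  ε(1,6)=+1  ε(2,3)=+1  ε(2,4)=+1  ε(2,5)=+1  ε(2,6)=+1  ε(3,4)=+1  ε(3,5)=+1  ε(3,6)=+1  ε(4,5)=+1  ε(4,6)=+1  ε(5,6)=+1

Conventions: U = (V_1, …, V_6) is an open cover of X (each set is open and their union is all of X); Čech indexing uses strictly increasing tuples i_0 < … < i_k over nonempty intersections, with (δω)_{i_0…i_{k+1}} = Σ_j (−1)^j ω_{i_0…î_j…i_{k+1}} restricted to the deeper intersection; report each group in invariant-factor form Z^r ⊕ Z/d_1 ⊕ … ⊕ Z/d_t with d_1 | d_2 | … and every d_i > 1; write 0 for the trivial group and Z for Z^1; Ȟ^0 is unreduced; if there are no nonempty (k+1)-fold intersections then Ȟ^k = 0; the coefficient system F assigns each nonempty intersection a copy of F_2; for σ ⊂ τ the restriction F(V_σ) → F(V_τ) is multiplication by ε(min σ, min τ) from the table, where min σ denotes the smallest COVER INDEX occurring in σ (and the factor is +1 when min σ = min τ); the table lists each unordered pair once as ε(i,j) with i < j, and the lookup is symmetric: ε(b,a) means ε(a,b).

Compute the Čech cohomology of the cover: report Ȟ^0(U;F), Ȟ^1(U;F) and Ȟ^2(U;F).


nonempty overlaps:
  V12={x} V14={s,w} V15={q} V16={p} V23={u} V34={t} V56={r}
C dims 6,7; δ0: rk_F2 5
degree 0: 6−5−0 = 1 → Ȟ^0 ≅ Z/2
degree 1: 7−0−5 = 2 → Ȟ^1 ≅ Z/2 ⊕ Z/2
degree 2: 0−0−0 = 0 → Ȟ^2 ≅ 0

Ȟ^0(U;F) ≅ Z/2,  Ȟ^1(U;F) ≅ Z/2 ⊕ Z/2,  Ȟ^2(U;F) ≅ 0


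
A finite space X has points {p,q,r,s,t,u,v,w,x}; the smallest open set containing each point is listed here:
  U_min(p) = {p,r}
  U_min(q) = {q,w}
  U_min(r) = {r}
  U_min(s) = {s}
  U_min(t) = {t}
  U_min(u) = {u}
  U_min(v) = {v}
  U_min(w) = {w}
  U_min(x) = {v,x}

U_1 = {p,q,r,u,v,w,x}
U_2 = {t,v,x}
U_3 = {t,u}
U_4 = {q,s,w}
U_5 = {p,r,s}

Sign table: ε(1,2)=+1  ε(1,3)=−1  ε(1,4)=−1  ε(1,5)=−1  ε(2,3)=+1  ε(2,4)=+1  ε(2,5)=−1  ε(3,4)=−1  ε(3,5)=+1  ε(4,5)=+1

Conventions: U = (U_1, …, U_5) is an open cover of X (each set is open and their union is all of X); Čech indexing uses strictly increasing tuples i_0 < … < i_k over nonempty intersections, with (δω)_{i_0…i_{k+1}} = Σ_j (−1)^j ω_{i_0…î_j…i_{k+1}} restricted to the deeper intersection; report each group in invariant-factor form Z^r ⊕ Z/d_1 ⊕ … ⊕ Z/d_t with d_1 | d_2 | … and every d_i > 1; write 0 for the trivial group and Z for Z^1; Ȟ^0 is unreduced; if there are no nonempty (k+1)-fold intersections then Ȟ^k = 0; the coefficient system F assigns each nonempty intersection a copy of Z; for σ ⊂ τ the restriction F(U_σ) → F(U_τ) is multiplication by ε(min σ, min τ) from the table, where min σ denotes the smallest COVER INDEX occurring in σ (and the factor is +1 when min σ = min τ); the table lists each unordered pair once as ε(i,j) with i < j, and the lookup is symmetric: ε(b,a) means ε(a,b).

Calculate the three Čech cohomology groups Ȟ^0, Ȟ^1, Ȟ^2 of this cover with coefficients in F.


Ȟ^0 ≅ 0, Ȟ^1 ≅ Z ⊕ Z/2, Ȟ^2 ≅ 0

nonempty intersections:
  U12={v,x} U13={u} U14={q,w} U15={p,r} U23={t} U45={s}
C dims 5,6; δ0: rk 5, SNF 1^4·2
Ȟ^0: (5−5)−0=0 ⇒ 0
Ȟ^1: (6−0)−5=1 plus torsion [2] ⇒ Z ⊕ Z/2
Ȟ^2: (0−0)−0=0 ⇒ 0


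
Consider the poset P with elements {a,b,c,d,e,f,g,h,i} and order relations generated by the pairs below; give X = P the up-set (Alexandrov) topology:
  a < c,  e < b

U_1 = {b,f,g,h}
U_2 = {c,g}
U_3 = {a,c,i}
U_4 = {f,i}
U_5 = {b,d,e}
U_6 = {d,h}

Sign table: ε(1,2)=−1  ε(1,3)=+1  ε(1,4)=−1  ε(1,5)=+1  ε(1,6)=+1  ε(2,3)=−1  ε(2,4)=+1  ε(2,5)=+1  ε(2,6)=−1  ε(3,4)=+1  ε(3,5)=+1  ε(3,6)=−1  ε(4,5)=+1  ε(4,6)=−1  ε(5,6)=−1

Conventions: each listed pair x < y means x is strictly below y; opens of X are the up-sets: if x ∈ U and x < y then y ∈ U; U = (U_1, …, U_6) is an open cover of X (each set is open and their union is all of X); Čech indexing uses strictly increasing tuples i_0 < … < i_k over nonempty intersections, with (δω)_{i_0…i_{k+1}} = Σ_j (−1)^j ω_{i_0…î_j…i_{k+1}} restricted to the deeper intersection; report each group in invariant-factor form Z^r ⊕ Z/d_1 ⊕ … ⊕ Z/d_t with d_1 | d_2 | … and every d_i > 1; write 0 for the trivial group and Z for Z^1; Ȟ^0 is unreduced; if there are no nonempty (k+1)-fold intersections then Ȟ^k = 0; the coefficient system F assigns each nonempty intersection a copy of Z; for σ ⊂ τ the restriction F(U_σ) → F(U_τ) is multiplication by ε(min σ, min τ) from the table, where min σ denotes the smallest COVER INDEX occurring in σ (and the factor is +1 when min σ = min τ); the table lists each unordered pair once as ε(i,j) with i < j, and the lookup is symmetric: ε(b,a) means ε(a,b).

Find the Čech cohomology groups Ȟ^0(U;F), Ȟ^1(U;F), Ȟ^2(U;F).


Ȟ^0(U;F) ≅ 0; Ȟ^1(U;F) ≅ Z ⊕ Z/2; Ȟ^2(U;F) ≅ 0

intersection data:
  U12={g} U14={f} U15={b} U16={h} U23={c} U34={i} U56={d}
C dims 6,7; δ0: rk 6, SNF 1^5·2
Ȟ^0 = (6 − 6) − 0 = 0, so Ȟ^0 ≅ 0
Ȟ^1 = (7 − 0) − 6 = 1 plus torsion [2], so Ȟ^1 ≅ Z ⊕ Z/2
Ȟ^2 = (0 − 0) − 0 = 0, so Ȟ^2 ≅ 0


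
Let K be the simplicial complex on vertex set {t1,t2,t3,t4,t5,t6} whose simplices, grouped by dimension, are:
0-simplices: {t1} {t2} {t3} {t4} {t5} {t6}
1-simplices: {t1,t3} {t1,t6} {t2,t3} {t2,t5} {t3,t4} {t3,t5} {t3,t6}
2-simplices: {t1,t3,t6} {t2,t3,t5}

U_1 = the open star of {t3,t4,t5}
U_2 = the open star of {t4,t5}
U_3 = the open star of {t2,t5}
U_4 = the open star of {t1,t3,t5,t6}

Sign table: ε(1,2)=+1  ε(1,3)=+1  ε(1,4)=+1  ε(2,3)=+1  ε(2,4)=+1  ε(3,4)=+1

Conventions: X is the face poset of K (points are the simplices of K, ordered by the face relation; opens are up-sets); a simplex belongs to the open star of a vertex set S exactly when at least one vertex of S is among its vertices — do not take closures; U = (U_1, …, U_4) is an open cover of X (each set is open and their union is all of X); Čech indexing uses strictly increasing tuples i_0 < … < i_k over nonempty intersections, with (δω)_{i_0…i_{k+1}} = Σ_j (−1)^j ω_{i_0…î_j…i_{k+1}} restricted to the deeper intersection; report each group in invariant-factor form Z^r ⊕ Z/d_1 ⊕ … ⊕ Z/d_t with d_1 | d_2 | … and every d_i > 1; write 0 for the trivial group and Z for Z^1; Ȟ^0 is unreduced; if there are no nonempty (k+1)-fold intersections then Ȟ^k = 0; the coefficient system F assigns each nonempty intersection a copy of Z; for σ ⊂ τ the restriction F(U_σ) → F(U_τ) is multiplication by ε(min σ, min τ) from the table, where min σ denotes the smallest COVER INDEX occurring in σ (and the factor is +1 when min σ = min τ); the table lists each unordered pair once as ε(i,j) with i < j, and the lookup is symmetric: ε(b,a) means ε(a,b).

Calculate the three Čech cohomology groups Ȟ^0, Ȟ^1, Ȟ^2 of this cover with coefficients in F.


nerve of the cover:
  U1={{t3},{t4},{t5},{t1,t3},{t2,t3},{t2,t5},{t3,t4},{t3,t5},{t3,t6},{t1,t3,t6},{t2,t3,t5}} U2={{t4},{t5},{t2,t5},{t3,t4},{t3,t5},{t2,t3,t5}} U3={{t2},{t5},{t2,t3},{t2,t5},{t3,t5},{t2,t3,t5}} U4={{t1},{t3},{t5},{t6},{t1,t3},{t1,t6},{t2,t3},{t2,t5},{t3,t4},{t3,t5},{t3,t6},{t1,t3,t6},{t2,t3,t5}}
  U12={{t4},{t5},{t2,t5},{t3,t4},{t3,t5},{t2,t3,t5}} U13={{t5},{t2,t3},{t2,t5},{t3,t5},{t2,t3,t5}} U14={{t3},{t5},{t1,t3},{t2,t3},{t2,t5},{t3,t4},{t3,t5},{t3,t6},{t1,t3,t6},{t2,t3,t5}} U23={{t5},{t2,t5},{t3,t5},{t2,t3,t5}} U24={{t5},{t2,t5},{t3,t4},{t3,t5},{t2,t3,t5}} U34={{t5},{t2,t3},{t2,t5},{t3,t5},{t2,t3,t5}}
  U123={{t5},{t2,t5},{t3,t5},{t2,t3,t5}} U124={{t5},{t2,t5},{t3,t4},{t3,t5},{t2,t3,t5}} U134={{t5},{t2,t3},{t2,t5},{t3,t5},{t2,t3,t5}} U234={{t5},{t2,t5},{t3,t5},{t2,t3,t5}}
  U1234={{t5},{t2,t5},{t3,t5},{t2,t3,t5}}
C dims 4,6,4,1; δ0: rk 3, SNF 1^3; δ1: rk 3, SNF 1^3; δ2: rk 1, SNF 1^1
Ȟ^0 = (4 − 3) − 0 = 1, so Ȟ^0 ≅ Z
Ȟ^1 = (6 − 3) − 3 = 0, so Ȟ^1 ≅ 0
Ȟ^2 = (4 − 1) − 3 = 0, so Ȟ^2 ≅ 0

Ȟ^0(U;F) ≅ Z,  Ȟ^1(U;F) ≅ 0,  Ȟ^2(U;F) ≅ 0


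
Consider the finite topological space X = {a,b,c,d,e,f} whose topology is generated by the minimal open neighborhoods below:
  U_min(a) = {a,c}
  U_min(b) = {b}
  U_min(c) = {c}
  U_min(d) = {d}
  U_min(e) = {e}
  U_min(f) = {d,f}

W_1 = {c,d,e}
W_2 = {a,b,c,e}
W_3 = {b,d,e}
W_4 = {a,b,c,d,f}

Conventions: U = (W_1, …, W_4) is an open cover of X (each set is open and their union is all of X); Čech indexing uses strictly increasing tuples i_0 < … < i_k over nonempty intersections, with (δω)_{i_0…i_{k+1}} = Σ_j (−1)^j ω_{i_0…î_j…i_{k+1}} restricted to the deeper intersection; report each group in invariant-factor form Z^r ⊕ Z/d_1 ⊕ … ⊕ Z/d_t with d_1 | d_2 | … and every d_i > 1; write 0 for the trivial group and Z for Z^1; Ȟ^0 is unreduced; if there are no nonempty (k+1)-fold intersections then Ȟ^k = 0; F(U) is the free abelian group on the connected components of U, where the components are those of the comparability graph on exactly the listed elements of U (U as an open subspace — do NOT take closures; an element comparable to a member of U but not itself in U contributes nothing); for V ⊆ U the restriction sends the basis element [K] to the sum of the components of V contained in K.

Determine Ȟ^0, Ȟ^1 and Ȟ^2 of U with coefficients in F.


nerve of the cover:
  W12={c,e} W13={d,e} W14={c,d} W23={b,e} W24={a,b,c} W34={b,d}
  W123={e} W124={c} W134={d} W234={b}
components per intersection:
  W1: {c} {d} {e}
  W2: {a,c} {b} {e}
  W3: {b} {d} {e}
  W4: {a,c} {b} {d,f}
  W12: {c} {e}
  W13: {d} {e}
  W14: {c} {d}
  W23: {b} {e}
  W24: {a,c} {b}
  W34: {b} {d}
  W123: {e}
  W124: {c}
  W134: {d}
  W234: {b}
C dims 12,12,4; δ0: rk 8, SNF 1^8; δ1: rk 4, SNF 1^4
Ȟ^0 = (12 − 8) − 0 = 4, so Ȟ^0 ≅ Z^4
Ȟ^1 = (12 − 4) − 8 = 0, so Ȟ^1 ≅ 0
Ȟ^2 = (4 − 0) − 4 = 0, so Ȟ^2 ≅ 0

Ȟ^0 ≅ Z^4, Ȟ^1 ≅ 0 and Ȟ^2 ≅ 0


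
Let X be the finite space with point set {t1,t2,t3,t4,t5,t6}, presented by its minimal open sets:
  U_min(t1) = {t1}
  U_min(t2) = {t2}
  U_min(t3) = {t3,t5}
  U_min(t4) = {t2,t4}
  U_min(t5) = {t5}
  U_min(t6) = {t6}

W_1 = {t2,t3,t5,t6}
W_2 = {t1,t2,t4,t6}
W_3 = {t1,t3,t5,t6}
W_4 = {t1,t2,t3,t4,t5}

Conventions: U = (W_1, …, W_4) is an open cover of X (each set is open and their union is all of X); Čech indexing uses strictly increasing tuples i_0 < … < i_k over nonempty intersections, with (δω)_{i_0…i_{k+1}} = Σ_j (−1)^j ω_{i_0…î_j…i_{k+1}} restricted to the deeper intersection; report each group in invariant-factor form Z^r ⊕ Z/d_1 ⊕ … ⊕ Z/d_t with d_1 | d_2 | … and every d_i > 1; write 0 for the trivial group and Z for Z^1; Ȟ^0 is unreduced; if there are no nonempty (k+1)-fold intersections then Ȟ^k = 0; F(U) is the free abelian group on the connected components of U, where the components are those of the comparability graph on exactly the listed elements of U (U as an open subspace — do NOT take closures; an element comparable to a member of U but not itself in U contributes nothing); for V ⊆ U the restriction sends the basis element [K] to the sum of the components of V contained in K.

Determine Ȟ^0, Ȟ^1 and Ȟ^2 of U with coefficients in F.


intersection data:
  W12={t2,t6} W13={t3,t5,t6} W14={t2,t3,t5} W23={t1,t6} W24={t1,t2,t4} W34={t1,t3,t5}
  W123={t6} W124={t2} W134={t3,t5} W234={t1}
components per intersection:
  W1: {t2} {t3,t5} {t6}
  W2: {t1} {t2,t4} {t6}
  W3: {t1} {t3,t5} {t6}
  W4: {t1} {t2,t4} {t3,t5}
  W12: {t2} {t6}
  W13: {t3,t5} {t6}
  W14: {t2} {t3,t5}
  W23: {t1} {t6}
  W24: {t1} {t2,t4}
  W34: {t1} {t3,t5}
  W123: {t6}
  W124: {t2}
  W134: {t3,t5}
  W234: {t1}
C dims 12,12,4; δ0: rk 8, SNF 1^8; δ1: rk 4, SNF 1^4
Ȟ^0 = (12 − 8) − 0 = 4, so Ȟ^0 ≅ Z^4
Ȟ^1 = (12 − 4) − 8 = 0, so Ȟ^1 ≅ 0
Ȟ^2 = (4 − 0) − 4 = 0, so Ȟ^2 ≅ 0

Ȟ^0(U;F) ≅ Z^4, Ȟ^1(U;F) ≅ 0 and Ȟ^2(U;F) ≅ 0
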